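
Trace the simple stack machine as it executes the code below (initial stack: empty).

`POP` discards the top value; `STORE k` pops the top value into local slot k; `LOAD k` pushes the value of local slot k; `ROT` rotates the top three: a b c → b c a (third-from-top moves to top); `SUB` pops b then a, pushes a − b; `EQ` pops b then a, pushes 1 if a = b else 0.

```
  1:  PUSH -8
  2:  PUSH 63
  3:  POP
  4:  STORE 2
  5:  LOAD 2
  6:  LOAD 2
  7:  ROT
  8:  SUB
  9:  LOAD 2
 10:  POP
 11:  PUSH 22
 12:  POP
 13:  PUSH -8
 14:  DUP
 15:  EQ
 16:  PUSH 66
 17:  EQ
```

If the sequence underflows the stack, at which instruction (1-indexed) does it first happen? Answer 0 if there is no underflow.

7

PUSH -8 -> -8
PUSH 63 -> -8 63
POP     -> -8
STORE 2 -> (empty)
LOAD 2  -> -8
LOAD 2  -> -8 -8
ROT  — needs 3 operands, stack has 2 → underflow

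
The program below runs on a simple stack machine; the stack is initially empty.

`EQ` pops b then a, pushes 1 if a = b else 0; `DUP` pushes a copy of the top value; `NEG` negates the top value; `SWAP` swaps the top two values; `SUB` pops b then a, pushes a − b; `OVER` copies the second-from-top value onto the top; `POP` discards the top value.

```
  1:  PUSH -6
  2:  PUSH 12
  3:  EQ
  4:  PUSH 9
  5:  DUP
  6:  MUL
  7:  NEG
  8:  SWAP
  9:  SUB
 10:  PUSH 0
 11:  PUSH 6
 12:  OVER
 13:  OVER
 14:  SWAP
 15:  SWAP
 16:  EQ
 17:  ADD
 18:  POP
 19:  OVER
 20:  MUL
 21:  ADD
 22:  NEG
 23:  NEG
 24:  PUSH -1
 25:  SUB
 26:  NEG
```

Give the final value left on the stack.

PUSH -6 -> -6
PUSH 12 -> -6 12
EQ      -> 0
PUSH 9  -> 0 9
DUP     -> 0 9 9
MUL     -> 0 81
NEG     -> 0 -81
SWAP    -> -81 0
SUB     -> -81
PUSH 0  -> -81 0
PUSH 6  -> -81 0 6
OVER    -> -81 0 6 0
OVER    -> -81 0 6 0 6
SWAP    -> -81 0 6 6 0
SWAP    -> -81 0 6 0 6
EQ      -> -81 0 6 0
ADD     -> -81 0 6
POP     -> -81 0
OVER    -> -81 0 -81
MUL     -> -81 0
ADD     -> -81
NEG     -> 81
NEG     -> -81
PUSH -1 -> -81 -1
SUB     -> -80
NEG     -> 80

80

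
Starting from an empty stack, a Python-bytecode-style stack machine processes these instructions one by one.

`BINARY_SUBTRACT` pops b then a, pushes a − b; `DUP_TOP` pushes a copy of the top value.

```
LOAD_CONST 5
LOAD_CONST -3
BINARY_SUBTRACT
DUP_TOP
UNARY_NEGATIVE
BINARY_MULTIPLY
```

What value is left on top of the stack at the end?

-64

LOAD_CONST 5    : 5
LOAD_CONST -3   : 5 -3
BINARY_SUBTRACT : 8
DUP_TOP         : 8 8
UNARY_NEGATIVE  : 8 -8
BINARY_MULTIPLY : -64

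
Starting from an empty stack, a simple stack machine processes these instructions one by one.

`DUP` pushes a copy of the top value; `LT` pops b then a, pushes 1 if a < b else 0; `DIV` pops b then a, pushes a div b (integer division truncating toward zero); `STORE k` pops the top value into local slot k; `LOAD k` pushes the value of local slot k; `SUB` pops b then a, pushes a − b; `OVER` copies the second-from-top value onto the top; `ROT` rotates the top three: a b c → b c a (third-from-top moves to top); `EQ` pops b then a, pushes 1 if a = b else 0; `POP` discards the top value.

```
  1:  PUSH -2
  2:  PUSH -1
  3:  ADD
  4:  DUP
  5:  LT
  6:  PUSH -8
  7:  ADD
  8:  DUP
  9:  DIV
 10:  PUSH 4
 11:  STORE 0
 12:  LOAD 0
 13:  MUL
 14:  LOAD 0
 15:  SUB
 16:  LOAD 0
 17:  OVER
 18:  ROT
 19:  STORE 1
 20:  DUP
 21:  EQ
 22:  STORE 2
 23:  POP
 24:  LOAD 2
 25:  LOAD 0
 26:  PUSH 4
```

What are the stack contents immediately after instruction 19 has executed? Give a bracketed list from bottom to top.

PUSH -2 : -2
PUSH -1 : -2 -1
ADD     : -3
DUP     : -3 -3
LT      : 0
PUSH -8 : 0 -8
ADD     : -8
DUP     : -8 -8
DIV     : 1
PUSH 4  : 1 4
STORE 0 : 1
LOAD 0  : 1 4
MUL     : 4
LOAD 0  : 4 4
SUB     : 0
LOAD 0  : 0 4
OVER    : 0 4 0
ROT     : 4 0 0
STORE 1 : 4 0

[4, 0]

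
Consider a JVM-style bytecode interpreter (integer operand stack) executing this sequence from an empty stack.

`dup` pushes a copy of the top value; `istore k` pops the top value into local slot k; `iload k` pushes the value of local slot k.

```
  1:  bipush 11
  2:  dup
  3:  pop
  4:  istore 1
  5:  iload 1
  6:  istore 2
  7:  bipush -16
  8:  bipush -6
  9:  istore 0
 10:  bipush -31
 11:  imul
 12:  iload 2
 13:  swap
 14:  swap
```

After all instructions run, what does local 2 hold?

bipush 11  -> 11
dup        -> 11 11
pop        -> 11
istore 1   -> (empty)
iload 1    -> 11
istore 2   -> (empty)
bipush -16 -> -16
bipush -6  -> -16 -6
istore 0   -> -16
bipush -31 -> -16 -31
imul       -> 496
iload 2    -> 496 11
swap       -> 11 496
swap       -> 496 11

11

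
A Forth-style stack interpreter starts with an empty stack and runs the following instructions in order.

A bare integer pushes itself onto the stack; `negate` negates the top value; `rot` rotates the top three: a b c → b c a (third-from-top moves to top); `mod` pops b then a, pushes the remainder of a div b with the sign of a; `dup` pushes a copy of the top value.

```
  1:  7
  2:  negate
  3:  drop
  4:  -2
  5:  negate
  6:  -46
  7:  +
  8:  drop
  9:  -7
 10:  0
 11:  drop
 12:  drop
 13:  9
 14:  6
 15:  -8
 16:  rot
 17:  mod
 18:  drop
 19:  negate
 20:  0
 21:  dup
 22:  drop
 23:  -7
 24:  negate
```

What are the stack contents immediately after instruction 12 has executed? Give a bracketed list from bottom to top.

[]

7      -> 7
negate -> -7
drop   -> (empty)
-2     -> -2
negate -> 2
-46    -> 2 -46
+      -> -44
drop   -> (empty)
-7     -> -7
0      -> -7 0
drop   -> -7
drop   -> (empty)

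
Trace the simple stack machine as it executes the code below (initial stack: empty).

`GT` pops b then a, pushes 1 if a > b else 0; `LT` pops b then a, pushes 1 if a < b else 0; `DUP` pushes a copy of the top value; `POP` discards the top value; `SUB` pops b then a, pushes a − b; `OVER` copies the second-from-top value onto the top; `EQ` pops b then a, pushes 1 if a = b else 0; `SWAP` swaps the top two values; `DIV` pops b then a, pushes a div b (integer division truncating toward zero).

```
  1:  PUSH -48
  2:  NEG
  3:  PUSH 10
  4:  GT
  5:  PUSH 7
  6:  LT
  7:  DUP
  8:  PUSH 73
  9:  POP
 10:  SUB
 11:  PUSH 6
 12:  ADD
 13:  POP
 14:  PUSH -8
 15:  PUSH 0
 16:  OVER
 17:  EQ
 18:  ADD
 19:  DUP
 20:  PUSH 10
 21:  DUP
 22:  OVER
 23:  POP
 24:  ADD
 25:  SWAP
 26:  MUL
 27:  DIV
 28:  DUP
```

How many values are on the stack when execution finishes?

PUSH -48 → [-48]
NEG      → [48]
PUSH 10  → [48, 10]
GT       → [1]
PUSH 7   → [1, 7]
LT       → [1]
DUP      → [1, 1]
PUSH 73  → [1, 1, 73]
POP      → [1, 1]
SUB      → [0]
PUSH 6   → [0, 6]
ADD      → [6]
POP      → []
PUSH -8  → [-8]
PUSH 0   → [-8, 0]
OVER     → [-8, 0, -8]
EQ       → [-8, 0]
ADD      → [-8]
DUP      → [-8, -8]
PUSH 10  → [-8, -8, 10]
DUP      → [-8, -8, 10, 10]
OVER     → [-8, -8, 10, 10, 10]
POP      → [-8, -8, 10, 10]
ADD      → [-8, -8, 20]
SWAP     → [-8, 20, -8]
MUL      → [-8, -160]
DIV      → [0]
DUP      → [0, 0]

2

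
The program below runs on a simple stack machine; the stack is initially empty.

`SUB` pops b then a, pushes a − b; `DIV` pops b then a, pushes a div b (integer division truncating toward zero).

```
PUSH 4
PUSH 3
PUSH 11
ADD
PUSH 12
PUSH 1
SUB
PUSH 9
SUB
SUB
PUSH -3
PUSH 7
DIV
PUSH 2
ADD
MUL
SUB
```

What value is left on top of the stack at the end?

-20

PUSH 4  → [4]
PUSH 3  → [4, 3]
PUSH 11 → [4, 3, 11]
ADD     → [4, 14]
PUSH 12 → [4, 14, 12]
PUSH 1  → [4, 14, 12, 1]
SUB     → [4, 14, 11]
PUSH 9  → [4, 14, 11, 9]
SUB     → [4, 14, 2]
SUB     → [4, 12]
PUSH -3 → [4, 12, -3]
PUSH 7  → [4, 12, -3, 7]
DIV     → [4, 12, 0]
PUSH 2  → [4, 12, 0, 2]
ADD     → [4, 12, 2]
MUL     → [4, 24]
SUB     → [-20]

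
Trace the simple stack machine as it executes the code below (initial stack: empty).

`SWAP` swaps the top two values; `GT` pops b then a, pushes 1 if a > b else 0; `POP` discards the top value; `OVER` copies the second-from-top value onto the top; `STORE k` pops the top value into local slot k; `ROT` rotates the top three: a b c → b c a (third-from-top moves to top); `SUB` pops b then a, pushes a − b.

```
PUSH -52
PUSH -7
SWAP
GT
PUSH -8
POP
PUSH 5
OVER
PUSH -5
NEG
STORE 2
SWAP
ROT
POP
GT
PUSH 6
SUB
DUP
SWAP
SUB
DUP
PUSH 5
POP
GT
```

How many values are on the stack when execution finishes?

PUSH -52 : [-52]
PUSH -7  : [-52, -7]
SWAP     : [-7, -52]
GT       : [1]
PUSH -8  : [1, -8]
POP      : [1]
PUSH 5   : [1, 5]
OVER     : [1, 5, 1]
PUSH -5  : [1, 5, 1, -5]
NEG      : [1, 5, 1, 5]
STORE 2  : [1, 5, 1]
SWAP     : [1, 1, 5]
ROT      : [1, 5, 1]
POP      : [1, 5]
GT       : [0]
PUSH 6   : [0, 6]
SUB      : [-6]
DUP      : [-6, -6]
SWAP     : [-6, -6]
SUB      : [0]
DUP      : [0, 0]
PUSH 5   : [0, 0, 5]
POP      : [0, 0]
GT       : [0]

1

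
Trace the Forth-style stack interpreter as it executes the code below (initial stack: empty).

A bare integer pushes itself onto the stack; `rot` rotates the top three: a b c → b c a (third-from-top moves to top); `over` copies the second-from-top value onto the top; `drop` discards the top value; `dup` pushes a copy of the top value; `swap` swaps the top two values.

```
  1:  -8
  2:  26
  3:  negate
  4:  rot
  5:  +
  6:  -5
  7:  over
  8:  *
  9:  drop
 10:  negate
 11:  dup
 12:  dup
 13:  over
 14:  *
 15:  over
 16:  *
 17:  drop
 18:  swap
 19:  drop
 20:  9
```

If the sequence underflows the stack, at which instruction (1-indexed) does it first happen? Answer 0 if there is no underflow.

-8     : -8
26     : -8 26
negate : -8 -26
rot  — needs 3 operands, stack has 2 → underflow

4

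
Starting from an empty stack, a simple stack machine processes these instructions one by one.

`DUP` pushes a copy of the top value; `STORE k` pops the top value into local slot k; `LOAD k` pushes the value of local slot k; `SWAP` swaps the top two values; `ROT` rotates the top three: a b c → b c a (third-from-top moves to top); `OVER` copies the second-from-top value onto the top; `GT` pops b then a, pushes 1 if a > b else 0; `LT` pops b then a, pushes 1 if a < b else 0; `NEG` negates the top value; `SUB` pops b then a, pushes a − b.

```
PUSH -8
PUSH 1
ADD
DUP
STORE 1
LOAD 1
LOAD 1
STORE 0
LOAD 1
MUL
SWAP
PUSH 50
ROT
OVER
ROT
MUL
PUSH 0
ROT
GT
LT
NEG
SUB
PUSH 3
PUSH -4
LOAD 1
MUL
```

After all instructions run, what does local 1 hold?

PUSH -8  [-8]
PUSH 1   [-8, 1]
ADD      [-7]
DUP      [-7, -7]
STORE 1  [-7]
LOAD 1   [-7, -7]
LOAD 1   [-7, -7, -7]
STORE 0  [-7, -7]
LOAD 1   [-7, -7, -7]
MUL      [-7, 49]
SWAP     [49, -7]
PUSH 50  [49, -7, 50]
ROT      [-7, 50, 49]
OVER     [-7, 50, 49, 50]
ROT      [-7, 49, 50, 50]
MUL      [-7, 49, 2500]
PUSH 0   [-7, 49, 2500, 0]
ROT      [-7, 2500, 0, 49]
GT       [-7, 2500, 0]
LT       [-7, 0]
NEG      [-7, 0]
SUB      [-7]
PUSH 3   [-7, 3]
PUSH -4  [-7, 3, -4]
LOAD 1   [-7, 3, -4, -7]
MUL      [-7, 3, 28]

-7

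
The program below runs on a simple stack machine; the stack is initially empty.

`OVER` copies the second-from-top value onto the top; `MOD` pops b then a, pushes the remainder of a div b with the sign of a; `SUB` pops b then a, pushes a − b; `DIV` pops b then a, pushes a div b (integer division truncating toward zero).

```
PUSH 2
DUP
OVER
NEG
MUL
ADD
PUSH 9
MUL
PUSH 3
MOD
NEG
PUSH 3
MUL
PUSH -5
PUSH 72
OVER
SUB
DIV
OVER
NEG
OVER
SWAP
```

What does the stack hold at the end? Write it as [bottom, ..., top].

[0, 0, 0, 0]

PUSH 2  -> 2
DUP     -> 2 2
OVER    -> 2 2 2
NEG     -> 2 2 -2
MUL     -> 2 -4
ADD     -> -2
PUSH 9  -> -2 9
MUL     -> -18
PUSH 3  -> -18 3
MOD     -> 0
NEG     -> 0
PUSH 3  -> 0 3
MUL     -> 0
PUSH -5 -> 0 -5
PUSH 72 -> 0 -5 72
OVER    -> 0 -5 72 -5
SUB     -> 0 -5 77
DIV     -> 0 0
OVER    -> 0 0 0
NEG     -> 0 0 0
OVER    -> 0 0 0 0
SWAP    -> 0 0 0 0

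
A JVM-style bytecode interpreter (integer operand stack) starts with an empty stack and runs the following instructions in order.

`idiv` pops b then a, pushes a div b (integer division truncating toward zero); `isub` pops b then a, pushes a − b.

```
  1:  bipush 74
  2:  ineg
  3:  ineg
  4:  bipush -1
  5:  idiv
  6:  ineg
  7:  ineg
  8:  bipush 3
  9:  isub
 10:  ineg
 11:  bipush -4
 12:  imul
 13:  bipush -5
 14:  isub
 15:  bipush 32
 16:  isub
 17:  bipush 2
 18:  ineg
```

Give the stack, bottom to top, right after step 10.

[77]

bipush 74 : 74
ineg      : -74
ineg      : 74
bipush -1 : 74 -1
idiv      : -74
ineg      : 74
ineg      : -74
bipush 3  : -74 3
isub      : -77
ineg      : 77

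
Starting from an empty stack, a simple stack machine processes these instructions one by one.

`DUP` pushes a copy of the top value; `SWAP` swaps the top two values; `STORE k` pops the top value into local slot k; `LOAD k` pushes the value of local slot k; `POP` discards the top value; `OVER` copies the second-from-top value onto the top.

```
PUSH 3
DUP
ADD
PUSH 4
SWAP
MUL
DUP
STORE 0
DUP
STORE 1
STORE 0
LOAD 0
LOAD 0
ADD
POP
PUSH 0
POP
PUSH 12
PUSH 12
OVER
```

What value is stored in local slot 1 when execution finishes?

24

PUSH 3  → 3
DUP     → 3 3
ADD     → 6
PUSH 4  → 6 4
SWAP    → 4 6
MUL     → 24
DUP     → 24 24
STORE 0 → 24
DUP     → 24 24
STORE 1 → 24
STORE 0 → (empty)
LOAD 0  → 24
LOAD 0  → 24 24
ADD     → 48
POP     → (empty)
PUSH 0  → 0
POP     → (empty)
PUSH 12 → 12
PUSH 12 → 12 12
OVER    → 12 12 12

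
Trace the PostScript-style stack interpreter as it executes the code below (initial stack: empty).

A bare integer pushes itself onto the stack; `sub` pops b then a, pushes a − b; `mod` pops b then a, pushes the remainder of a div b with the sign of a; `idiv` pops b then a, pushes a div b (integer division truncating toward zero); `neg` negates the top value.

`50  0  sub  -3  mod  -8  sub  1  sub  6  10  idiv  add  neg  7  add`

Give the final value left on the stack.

-2

50   : [50]
0    : [50, 0]
sub  : [50]
-3   : [50, -3]
mod  : [2]
-8   : [2, -8]
sub  : [10]
1    : [10, 1]
sub  : [9]
6    : [9, 6]
10   : [9, 6, 10]
idiv : [9, 0]
add  : [9]
neg  : [-9]
7    : [-9, 7]
add  : [-2]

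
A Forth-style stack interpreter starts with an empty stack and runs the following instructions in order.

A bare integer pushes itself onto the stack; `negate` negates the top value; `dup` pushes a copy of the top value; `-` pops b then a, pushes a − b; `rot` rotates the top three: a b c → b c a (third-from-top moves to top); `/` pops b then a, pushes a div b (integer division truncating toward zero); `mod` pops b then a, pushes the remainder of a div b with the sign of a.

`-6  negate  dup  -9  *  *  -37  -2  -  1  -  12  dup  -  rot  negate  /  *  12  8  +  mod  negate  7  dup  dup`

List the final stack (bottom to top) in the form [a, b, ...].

[0, 7, 7, 7]

-6     -> -6
negate -> 6
dup    -> 6 6
-9     -> 6 6 -9
*      -> 6 -54
*      -> -324
-37    -> -324 -37
-2     -> -324 -37 -2
-      -> -324 -35
1      -> -324 -35 1
-      -> -324 -36
12     -> -324 -36 12
dup    -> -324 -36 12 12
-      -> -324 -36 0
rot    -> -36 0 -324
negate -> -36 0 324
/      -> -36 0
*      -> 0
12     -> 0 12
8      -> 0 12 8
+      -> 0 20
mod    -> 0
negate -> 0
7      -> 0 7
dup    -> 0 7 7
dup    -> 0 7 7 7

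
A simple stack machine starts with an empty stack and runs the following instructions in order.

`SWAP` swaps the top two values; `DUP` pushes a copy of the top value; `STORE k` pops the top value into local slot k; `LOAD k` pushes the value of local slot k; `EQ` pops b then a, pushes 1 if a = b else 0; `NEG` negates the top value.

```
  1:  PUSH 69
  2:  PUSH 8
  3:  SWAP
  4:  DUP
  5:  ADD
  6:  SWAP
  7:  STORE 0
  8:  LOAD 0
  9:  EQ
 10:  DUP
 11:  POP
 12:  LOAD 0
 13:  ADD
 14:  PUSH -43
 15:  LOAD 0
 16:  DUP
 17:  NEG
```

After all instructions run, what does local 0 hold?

PUSH 69   69
PUSH 8    69 8
SWAP      8 69
DUP       8 69 69
ADD       8 138
SWAP      138 8
STORE 0   138
LOAD 0    138 8
EQ        0
DUP       0 0
POP       0
LOAD 0    0 8
ADD       8
PUSH -43  8 -43
LOAD 0    8 -43 8
DUP       8 -43 8 8
NEG       8 -43 8 -8

8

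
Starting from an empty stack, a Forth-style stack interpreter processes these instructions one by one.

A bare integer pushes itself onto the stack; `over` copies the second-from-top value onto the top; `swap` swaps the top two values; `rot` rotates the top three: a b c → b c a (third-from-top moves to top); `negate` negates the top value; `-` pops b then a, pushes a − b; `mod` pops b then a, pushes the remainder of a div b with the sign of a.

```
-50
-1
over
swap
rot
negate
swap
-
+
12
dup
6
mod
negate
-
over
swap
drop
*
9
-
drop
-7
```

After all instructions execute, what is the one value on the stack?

-7

-50    → -50
-1     → -50 -1
over   → -50 -1 -50
swap   → -50 -50 -1
rot    → -50 -1 -50
negate → -50 -1 50
swap   → -50 50 -1
-      → -50 51
+      → 1
12     → 1 12
dup    → 1 12 12
6      → 1 12 12 6
mod    → 1 12 0
negate → 1 12 0
-      → 1 12
over   → 1 12 1
swap   → 1 1 12
drop   → 1 1
*      → 1
9      → 1 9
-      → -8
drop   → (empty)
-7     → -7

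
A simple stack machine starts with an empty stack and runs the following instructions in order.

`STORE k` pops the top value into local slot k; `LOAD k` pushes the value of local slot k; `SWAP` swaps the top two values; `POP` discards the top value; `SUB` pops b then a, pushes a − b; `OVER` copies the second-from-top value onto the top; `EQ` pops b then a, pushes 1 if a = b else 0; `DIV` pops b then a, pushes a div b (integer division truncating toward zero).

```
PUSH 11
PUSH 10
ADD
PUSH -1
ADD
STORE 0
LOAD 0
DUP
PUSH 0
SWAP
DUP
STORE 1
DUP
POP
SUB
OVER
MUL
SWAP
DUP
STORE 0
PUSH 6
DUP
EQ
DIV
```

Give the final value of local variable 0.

PUSH 11 : [11]
PUSH 10 : [11, 10]
ADD     : [21]
PUSH -1 : [21, -1]
ADD     : [20]
STORE 0 : []
LOAD 0  : [20]
DUP     : [20, 20]
PUSH 0  : [20, 20, 0]
SWAP    : [20, 0, 20]
DUP     : [20, 0, 20, 20]
STORE 1 : [20, 0, 20]
DUP     : [20, 0, 20, 20]
POP     : [20, 0, 20]
SUB     : [20, -20]
OVER    : [20, -20, 20]
MUL     : [20, -400]
SWAP    : [-400, 20]
DUP     : [-400, 20, 20]
STORE 0 : [-400, 20]
PUSH 6  : [-400, 20, 6]
DUP     : [-400, 20, 6, 6]
EQ      : [-400, 20, 1]
DIV     : [-400, 20]

20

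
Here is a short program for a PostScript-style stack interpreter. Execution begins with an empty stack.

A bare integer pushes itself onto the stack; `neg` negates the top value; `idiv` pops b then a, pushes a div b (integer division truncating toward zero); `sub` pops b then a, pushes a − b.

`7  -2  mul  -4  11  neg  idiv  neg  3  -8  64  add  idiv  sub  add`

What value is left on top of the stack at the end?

-14

7    → 7
-2   → 7 -2
mul  → -14
-4   → -14 -4
11   → -14 -4 11
neg  → -14 -4 -11
idiv → -14 0
neg  → -14 0
3    → -14 0 3
-8   → -14 0 3 -8
64   → -14 0 3 -8 64
add  → -14 0 3 56
idiv → -14 0 0
sub  → -14 0
add  → -14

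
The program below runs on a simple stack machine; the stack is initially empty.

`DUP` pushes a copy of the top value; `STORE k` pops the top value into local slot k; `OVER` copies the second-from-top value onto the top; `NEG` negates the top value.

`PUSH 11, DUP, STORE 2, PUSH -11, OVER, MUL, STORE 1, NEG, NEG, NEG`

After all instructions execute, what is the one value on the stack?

-11

PUSH 11  → 11
DUP      → 11 11
STORE 2  → 11
PUSH -11 → 11 -11
OVER     → 11 -11 11
MUL      → 11 -121
STORE 1  → 11
NEG      → -11
NEG      → 11
NEG      → -11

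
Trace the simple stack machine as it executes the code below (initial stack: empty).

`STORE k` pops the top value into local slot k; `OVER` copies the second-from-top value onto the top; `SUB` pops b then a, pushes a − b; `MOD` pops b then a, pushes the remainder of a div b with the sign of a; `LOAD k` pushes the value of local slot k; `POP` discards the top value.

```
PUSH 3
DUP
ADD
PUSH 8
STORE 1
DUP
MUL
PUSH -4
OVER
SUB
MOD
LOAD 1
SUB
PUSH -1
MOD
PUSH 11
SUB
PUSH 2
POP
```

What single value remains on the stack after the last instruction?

PUSH 3  → [3]
DUP     → [3, 3]
ADD     → [6]
PUSH 8  → [6, 8]
STORE 1 → [6]
DUP     → [6, 6]
MUL     → [36]
PUSH -4 → [36, -4]
OVER    → [36, -4, 36]
SUB     → [36, -40]
MOD     → [36]
LOAD 1  → [36, 8]
SUB     → [28]
PUSH -1 → [28, -1]
MOD     → [0]
PUSH 11 → [0, 11]
SUB     → [-11]
PUSH 2  → [-11, 2]
POP     → [-11]

-11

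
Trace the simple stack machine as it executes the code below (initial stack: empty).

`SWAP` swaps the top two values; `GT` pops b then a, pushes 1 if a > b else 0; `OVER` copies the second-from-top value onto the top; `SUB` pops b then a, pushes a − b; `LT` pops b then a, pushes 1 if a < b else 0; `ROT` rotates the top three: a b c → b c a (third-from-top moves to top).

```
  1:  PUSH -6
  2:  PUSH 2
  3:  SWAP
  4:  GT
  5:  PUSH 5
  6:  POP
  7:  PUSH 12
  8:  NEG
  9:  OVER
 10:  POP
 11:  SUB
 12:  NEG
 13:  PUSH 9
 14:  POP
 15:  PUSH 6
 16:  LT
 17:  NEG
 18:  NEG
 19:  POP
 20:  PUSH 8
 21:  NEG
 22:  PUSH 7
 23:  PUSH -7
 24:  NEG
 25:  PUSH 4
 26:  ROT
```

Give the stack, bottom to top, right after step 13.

[-13, 9]

PUSH -6 → [-6]
PUSH 2  → [-6, 2]
SWAP    → [2, -6]
GT      → [1]
PUSH 5  → [1, 5]
POP     → [1]
PUSH 12 → [1, 12]
NEG     → [1, -12]
OVER    → [1, -12, 1]
POP     → [1, -12]
SUB     → [13]
NEG     → [-13]
PUSH 9  → [-13, 9]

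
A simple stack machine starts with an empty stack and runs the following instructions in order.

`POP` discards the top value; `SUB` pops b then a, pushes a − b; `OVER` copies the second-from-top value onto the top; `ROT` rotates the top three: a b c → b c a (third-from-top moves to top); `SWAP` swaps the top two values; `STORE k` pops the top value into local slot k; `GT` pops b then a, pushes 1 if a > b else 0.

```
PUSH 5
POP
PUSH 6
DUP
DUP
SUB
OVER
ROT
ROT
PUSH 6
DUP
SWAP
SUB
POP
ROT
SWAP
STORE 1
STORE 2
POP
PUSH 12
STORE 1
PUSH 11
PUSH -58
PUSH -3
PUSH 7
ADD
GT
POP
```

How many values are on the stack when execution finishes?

1

PUSH 5   -> 5
POP      -> (empty)
PUSH 6   -> 6
DUP      -> 6 6
DUP      -> 6 6 6
SUB      -> 6 0
OVER     -> 6 0 6
ROT      -> 0 6 6
ROT      -> 6 6 0
PUSH 6   -> 6 6 0 6
DUP      -> 6 6 0 6 6
SWAP     -> 6 6 0 6 6
SUB      -> 6 6 0 0
POP      -> 6 6 0
ROT      -> 6 0 6
SWAP     -> 6 6 0
STORE 1  -> 6 6
STORE 2  -> 6
POP      -> (empty)
PUSH 12  -> 12
STORE 1  -> (empty)
PUSH 11  -> 11
PUSH -58 -> 11 -58
PUSH -3  -> 11 -58 -3
PUSH 7   -> 11 -58 -3 7
ADD      -> 11 -58 4
GT       -> 11 0
POP      -> 11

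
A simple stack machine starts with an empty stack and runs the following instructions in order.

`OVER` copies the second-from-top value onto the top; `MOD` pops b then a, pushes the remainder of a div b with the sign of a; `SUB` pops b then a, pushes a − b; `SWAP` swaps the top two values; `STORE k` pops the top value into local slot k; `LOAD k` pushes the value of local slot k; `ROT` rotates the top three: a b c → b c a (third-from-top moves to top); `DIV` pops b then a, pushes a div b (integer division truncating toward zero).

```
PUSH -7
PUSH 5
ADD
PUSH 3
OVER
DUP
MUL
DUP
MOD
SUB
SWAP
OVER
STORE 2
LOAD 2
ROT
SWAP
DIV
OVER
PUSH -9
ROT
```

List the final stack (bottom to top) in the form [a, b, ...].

PUSH -7 → [-7]
PUSH 5  → [-7, 5]
ADD     → [-2]
PUSH 3  → [-2, 3]
OVER    → [-2, 3, -2]
DUP     → [-2, 3, -2, -2]
MUL     → [-2, 3, 4]
DUP     → [-2, 3, 4, 4]
MOD     → [-2, 3, 0]
SUB     → [-2, 3]
SWAP    → [3, -2]
OVER    → [3, -2, 3]
STORE 2 → [3, -2]
LOAD 2  → [3, -2, 3]
ROT     → [-2, 3, 3]
SWAP    → [-2, 3, 3]
DIV     → [-2, 1]
OVER    → [-2, 1, -2]
PUSH -9 → [-2, 1, -2, -9]
ROT     → [-2, -2, -9, 1]

[-2, -2, -9, 1]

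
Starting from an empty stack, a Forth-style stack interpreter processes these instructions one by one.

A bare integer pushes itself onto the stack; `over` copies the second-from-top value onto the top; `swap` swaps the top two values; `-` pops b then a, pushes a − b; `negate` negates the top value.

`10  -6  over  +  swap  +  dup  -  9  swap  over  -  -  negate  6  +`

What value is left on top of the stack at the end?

-12

10     → [10]
-6     → [10, -6]
over   → [10, -6, 10]
+      → [10, 4]
swap   → [4, 10]
+      → [14]
dup    → [14, 14]
-      → [0]
9      → [0, 9]
swap   → [9, 0]
over   → [9, 0, 9]
-      → [9, -9]
-      → [18]
negate → [-18]
6      → [-18, 6]
+      → [-12]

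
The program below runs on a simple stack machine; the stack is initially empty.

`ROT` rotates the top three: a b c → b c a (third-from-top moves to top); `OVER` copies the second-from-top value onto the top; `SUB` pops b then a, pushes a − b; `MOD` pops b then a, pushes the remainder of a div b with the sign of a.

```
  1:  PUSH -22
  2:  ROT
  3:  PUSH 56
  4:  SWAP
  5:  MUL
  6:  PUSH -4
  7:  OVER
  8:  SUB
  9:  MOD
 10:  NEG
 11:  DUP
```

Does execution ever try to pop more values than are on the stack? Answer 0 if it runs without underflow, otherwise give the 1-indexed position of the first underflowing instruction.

PUSH -22 → [-22]
ROT  — needs 3 operands, stack has 1 → underflow

2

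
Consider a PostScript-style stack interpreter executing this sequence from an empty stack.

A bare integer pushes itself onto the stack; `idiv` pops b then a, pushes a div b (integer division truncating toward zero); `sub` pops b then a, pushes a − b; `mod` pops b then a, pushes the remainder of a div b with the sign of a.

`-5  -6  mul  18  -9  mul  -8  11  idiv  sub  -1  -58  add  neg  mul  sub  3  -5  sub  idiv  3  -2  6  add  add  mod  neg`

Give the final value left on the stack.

-1

-5   -> [-5]
-6   -> [-5, -6]
mul  -> [30]
18   -> [30, 18]
-9   -> [30, 18, -9]
mul  -> [30, -162]
-8   -> [30, -162, -8]
11   -> [30, -162, -8, 11]
idiv -> [30, -162, 0]
sub  -> [30, -162]
-1   -> [30, -162, -1]
-58  -> [30, -162, -1, -58]
add  -> [30, -162, -59]
neg  -> [30, -162, 59]
mul  -> [30, -9558]
sub  -> [9588]
3    -> [9588, 3]
-5   -> [9588, 3, -5]
sub  -> [9588, 8]
idiv -> [1198]
3    -> [1198, 3]
-2   -> [1198, 3, -2]
6    -> [1198, 3, -2, 6]
add  -> [1198, 3, 4]
add  -> [1198, 7]
mod  -> [1]
neg  -> [-1]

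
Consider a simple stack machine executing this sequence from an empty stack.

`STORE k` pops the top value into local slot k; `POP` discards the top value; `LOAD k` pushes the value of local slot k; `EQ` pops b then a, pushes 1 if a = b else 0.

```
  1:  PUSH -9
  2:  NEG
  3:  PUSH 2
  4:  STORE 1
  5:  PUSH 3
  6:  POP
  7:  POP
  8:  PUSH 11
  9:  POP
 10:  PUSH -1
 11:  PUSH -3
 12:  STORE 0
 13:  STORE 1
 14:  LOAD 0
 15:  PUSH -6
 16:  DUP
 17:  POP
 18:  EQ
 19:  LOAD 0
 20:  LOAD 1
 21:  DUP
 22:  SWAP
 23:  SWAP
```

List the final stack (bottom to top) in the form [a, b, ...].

PUSH -9 : [-9]
NEG     : [9]
PUSH 2  : [9, 2]
STORE 1 : [9]
PUSH 3  : [9, 3]
POP     : [9]
POP     : []
PUSH 11 : [11]
POP     : []
PUSH -1 : [-1]
PUSH -3 : [-1, -3]
STORE 0 : [-1]
STORE 1 : []
LOAD 0  : [-3]
PUSH -6 : [-3, -6]
DUP     : [-3, -6, -6]
POP     : [-3, -6]
EQ      : [0]
LOAD 0  : [0, -3]
LOAD 1  : [0, -3, -1]
DUP     : [0, -3, -1, -1]
SWAP    : [0, -3, -1, -1]
SWAP    : [0, -3, -1, -1]

[0, -3, -1, -1]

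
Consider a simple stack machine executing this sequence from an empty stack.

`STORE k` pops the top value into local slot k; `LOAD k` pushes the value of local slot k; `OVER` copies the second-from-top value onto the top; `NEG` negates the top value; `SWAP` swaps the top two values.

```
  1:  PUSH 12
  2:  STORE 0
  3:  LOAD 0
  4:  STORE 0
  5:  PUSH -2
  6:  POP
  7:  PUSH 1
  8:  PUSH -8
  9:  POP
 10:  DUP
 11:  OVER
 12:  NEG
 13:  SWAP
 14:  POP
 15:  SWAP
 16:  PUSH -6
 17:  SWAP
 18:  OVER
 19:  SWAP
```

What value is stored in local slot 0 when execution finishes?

12

PUSH 12 -> [12]
STORE 0 -> []
LOAD 0  -> [12]
STORE 0 -> []
PUSH -2 -> [-2]
POP     -> []
PUSH 1  -> [1]
PUSH -8 -> [1, -8]
POP     -> [1]
DUP     -> [1, 1]
OVER    -> [1, 1, 1]
NEG     -> [1, 1, -1]
SWAP    -> [1, -1, 1]
POP     -> [1, -1]
SWAP    -> [-1, 1]
PUSH -6 -> [-1, 1, -6]
SWAP    -> [-1, -6, 1]
OVER    -> [-1, -6, 1, -6]
SWAP    -> [-1, -6, -6, 1]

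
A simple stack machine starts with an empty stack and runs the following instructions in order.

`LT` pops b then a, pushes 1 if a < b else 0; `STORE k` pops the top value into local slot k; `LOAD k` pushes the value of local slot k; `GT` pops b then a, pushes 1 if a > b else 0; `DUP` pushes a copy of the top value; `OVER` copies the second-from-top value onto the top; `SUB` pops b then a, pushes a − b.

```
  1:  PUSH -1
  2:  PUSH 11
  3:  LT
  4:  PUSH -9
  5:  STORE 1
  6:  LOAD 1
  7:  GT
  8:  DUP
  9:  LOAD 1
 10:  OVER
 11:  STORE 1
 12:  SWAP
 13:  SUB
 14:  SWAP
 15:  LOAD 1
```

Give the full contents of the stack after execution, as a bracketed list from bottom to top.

PUSH -1 -> -1
PUSH 11 -> -1 11
LT      -> 1
PUSH -9 -> 1 -9
STORE 1 -> 1
LOAD 1  -> 1 -9
GT      -> 1
DUP     -> 1 1
LOAD 1  -> 1 1 -9
OVER    -> 1 1 -9 1
STORE 1 -> 1 1 -9
SWAP    -> 1 -9 1
SUB     -> 1 -10
SWAP    -> -10 1
LOAD 1  -> -10 1 1

[-10, 1, 1]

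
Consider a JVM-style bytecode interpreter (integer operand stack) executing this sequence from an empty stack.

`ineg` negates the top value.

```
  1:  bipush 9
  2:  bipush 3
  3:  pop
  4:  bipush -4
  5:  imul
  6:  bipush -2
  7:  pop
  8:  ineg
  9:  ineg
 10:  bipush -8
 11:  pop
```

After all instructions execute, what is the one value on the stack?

-36

bipush 9  : 9
bipush 3  : 9 3
pop       : 9
bipush -4 : 9 -4
imul      : -36
bipush -2 : -36 -2
pop       : -36
ineg      : 36
ineg      : -36
bipush -8 : -36 -8
pop       : -36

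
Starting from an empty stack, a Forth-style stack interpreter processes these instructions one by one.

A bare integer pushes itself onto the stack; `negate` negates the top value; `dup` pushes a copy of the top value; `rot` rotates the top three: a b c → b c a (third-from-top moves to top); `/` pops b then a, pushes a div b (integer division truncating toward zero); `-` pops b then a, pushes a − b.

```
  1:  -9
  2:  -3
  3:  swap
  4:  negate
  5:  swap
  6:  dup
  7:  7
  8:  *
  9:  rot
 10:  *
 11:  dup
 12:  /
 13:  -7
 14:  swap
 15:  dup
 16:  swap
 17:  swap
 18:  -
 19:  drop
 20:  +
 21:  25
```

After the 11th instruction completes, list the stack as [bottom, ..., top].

-9     → [-9]
-3     → [-9, -3]
swap   → [-3, -9]
negate → [-3, 9]
swap   → [9, -3]
dup    → [9, -3, -3]
7      → [9, -3, -3, 7]
*      → [9, -3, -21]
rot    → [-3, -21, 9]
*      → [-3, -189]
dup    → [-3, -189, -189]

[-3, -189, -189]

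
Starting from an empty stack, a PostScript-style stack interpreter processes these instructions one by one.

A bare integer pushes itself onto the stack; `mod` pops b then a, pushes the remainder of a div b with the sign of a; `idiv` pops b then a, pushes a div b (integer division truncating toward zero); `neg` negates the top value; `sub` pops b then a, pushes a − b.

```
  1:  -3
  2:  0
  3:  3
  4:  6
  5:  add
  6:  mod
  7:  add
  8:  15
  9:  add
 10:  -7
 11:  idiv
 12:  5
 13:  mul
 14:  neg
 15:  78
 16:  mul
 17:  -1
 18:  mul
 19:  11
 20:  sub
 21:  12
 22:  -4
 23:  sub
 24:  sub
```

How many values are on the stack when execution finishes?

-3   -> [-3]
0    -> [-3, 0]
3    -> [-3, 0, 3]
6    -> [-3, 0, 3, 6]
add  -> [-3, 0, 9]
mod  -> [-3, 0]
add  -> [-3]
15   -> [-3, 15]
add  -> [12]
-7   -> [12, -7]
idiv -> [-1]
5    -> [-1, 5]
mul  -> [-5]
neg  -> [5]
78   -> [5, 78]
mul  -> [390]
-1   -> [390, -1]
mul  -> [-390]
11   -> [-390, 11]
sub  -> [-401]
12   -> [-401, 12]
-4   -> [-401, 12, -4]
sub  -> [-401, 16]
sub  -> [-417]

1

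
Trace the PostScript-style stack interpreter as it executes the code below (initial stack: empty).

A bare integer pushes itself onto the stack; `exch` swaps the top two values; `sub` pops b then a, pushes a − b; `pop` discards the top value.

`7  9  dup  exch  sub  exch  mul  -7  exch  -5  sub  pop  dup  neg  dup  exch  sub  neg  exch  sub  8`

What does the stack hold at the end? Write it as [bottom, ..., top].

[7, 8]

7     7
9     7 9
dup   7 9 9
exch  7 9 9
sub   7 0
exch  0 7
mul   0
-7    0 -7
exch  -7 0
-5    -7 0 -5
sub   -7 5
pop   -7
dup   -7 -7
neg   -7 7
dup   -7 7 7
exch  -7 7 7
sub   -7 0
neg   -7 0
exch  0 -7
sub   7
8     7 8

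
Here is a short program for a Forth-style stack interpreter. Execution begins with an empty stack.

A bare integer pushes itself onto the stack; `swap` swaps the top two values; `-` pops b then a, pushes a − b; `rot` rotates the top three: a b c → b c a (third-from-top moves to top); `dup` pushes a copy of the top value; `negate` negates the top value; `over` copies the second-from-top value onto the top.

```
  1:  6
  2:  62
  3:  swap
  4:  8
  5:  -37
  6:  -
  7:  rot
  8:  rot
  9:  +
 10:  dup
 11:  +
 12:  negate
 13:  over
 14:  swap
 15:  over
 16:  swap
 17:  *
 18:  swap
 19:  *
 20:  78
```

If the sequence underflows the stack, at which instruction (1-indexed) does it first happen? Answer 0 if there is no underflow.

6       [6]
62      [6, 62]
swap    [62, 6]
8       [62, 6, 8]
-37     [62, 6, 8, -37]
-       [62, 6, 45]
rot     [6, 45, 62]
rot     [45, 62, 6]
+       [45, 68]
dup     [45, 68, 68]
+       [45, 136]
negate  [45, -136]
over    [45, -136, 45]
swap    [45, 45, -136]
over    [45, 45, -136, 45]
swap    [45, 45, 45, -136]
*       [45, 45, -6120]
swap    [45, -6120, 45]
*       [45, -275400]
78      [45, -275400, 78]

0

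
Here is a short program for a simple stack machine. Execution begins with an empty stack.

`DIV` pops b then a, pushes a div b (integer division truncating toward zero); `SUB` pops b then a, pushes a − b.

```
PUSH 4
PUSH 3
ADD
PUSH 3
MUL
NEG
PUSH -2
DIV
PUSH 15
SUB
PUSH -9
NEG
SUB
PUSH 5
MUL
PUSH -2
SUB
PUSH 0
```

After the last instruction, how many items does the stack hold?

PUSH 4   [4]
PUSH 3   [4, 3]
ADD      [7]
PUSH 3   [7, 3]
MUL      [21]
NEG      [-21]
PUSH -2  [-21, -2]
DIV      [10]
PUSH 15  [10, 15]
SUB      [-5]
PUSH -9  [-5, -9]
NEG      [-5, 9]
SUB      [-14]
PUSH 5   [-14, 5]
MUL      [-70]
PUSH -2  [-70, -2]
SUB      [-68]
PUSH 0   [-68, 0]

2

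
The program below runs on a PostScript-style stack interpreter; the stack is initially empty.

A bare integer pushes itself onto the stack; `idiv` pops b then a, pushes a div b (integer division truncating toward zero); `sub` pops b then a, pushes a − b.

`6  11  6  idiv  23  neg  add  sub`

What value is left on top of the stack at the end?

6    -> 6
11   -> 6 11
6    -> 6 11 6
idiv -> 6 1
23   -> 6 1 23
neg  -> 6 1 -23
add  -> 6 -22
sub  -> 28

28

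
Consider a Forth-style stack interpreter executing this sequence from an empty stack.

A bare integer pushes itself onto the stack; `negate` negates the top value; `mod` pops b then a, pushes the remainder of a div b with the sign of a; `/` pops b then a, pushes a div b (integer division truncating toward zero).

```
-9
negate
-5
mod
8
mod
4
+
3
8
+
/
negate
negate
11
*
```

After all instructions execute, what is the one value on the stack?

0

-9     → [-9]
negate → [9]
-5     → [9, -5]
mod    → [4]
8      → [4, 8]
mod    → [4]
4      → [4, 4]
+      → [8]
3      → [8, 3]
8      → [8, 3, 8]
+      → [8, 11]
/      → [0]
negate → [0]
negate → [0]
11     → [0, 11]
*      → [0]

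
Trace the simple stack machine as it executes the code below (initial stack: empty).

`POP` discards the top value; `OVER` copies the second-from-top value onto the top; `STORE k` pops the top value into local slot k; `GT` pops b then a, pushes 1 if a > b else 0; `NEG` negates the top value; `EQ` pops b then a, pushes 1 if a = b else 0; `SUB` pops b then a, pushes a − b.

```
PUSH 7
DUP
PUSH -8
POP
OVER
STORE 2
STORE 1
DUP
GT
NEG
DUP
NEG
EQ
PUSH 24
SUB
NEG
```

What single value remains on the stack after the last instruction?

PUSH 7  -> [7]
DUP     -> [7, 7]
PUSH -8 -> [7, 7, -8]
POP     -> [7, 7]
OVER    -> [7, 7, 7]
STORE 2 -> [7, 7]
STORE 1 -> [7]
DUP     -> [7, 7]
GT      -> [0]
NEG     -> [0]
DUP     -> [0, 0]
NEG     -> [0, 0]
EQ      -> [1]
PUSH 24 -> [1, 24]
SUB     -> [-23]
NEG     -> [23]

23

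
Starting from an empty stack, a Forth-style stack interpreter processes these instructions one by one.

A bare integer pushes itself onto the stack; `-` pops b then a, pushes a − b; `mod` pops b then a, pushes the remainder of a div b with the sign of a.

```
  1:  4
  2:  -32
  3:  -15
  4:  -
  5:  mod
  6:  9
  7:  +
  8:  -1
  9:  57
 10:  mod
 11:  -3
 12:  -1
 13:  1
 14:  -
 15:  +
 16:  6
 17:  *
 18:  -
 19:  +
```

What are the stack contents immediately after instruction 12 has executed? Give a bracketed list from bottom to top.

[13, -1, -3, -1]

4   : 4
-32 : 4 -32
-15 : 4 -32 -15
-   : 4 -17
mod : 4
9   : 4 9
+   : 13
-1  : 13 -1
57  : 13 -1 57
mod : 13 -1
-3  : 13 -1 -3
-1  : 13 -1 -3 -1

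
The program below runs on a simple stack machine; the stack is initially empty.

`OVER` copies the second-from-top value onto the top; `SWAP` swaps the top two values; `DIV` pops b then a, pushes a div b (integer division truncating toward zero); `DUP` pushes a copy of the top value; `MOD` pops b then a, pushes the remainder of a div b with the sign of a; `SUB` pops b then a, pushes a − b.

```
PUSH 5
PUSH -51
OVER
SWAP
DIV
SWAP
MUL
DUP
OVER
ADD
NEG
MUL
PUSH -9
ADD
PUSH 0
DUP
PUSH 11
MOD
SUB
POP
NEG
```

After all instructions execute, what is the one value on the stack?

PUSH 5   → [5]
PUSH -51 → [5, -51]
OVER     → [5, -51, 5]
SWAP     → [5, 5, -51]
DIV      → [5, 0]
SWAP     → [0, 5]
MUL      → [0]
DUP      → [0, 0]
OVER     → [0, 0, 0]
ADD      → [0, 0]
NEG      → [0, 0]
MUL      → [0]
PUSH -9  → [0, -9]
ADD      → [-9]
PUSH 0   → [-9, 0]
DUP      → [-9, 0, 0]
PUSH 11  → [-9, 0, 0, 11]
MOD      → [-9, 0, 0]
SUB      → [-9, 0]
POP      → [-9]
NEG      → [9]

9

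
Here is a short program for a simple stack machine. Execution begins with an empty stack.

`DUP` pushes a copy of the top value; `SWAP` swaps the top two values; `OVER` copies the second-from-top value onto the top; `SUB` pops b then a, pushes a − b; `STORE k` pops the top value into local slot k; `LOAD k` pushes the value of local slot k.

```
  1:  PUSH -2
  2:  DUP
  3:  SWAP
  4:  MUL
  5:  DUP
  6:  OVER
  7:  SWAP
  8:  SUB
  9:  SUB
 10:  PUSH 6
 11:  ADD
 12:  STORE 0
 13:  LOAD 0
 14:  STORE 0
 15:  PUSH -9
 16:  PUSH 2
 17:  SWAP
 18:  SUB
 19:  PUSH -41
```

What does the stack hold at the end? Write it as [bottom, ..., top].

[11, -41]

PUSH -2   -2
DUP       -2 -2
SWAP      -2 -2
MUL       4
DUP       4 4
OVER      4 4 4
SWAP      4 4 4
SUB       4 0
SUB       4
PUSH 6    4 6
ADD       10
STORE 0   (empty)
LOAD 0    10
STORE 0   (empty)
PUSH -9   -9
PUSH 2    -9 2
SWAP      2 -9
SUB       11
PUSH -41  11 -41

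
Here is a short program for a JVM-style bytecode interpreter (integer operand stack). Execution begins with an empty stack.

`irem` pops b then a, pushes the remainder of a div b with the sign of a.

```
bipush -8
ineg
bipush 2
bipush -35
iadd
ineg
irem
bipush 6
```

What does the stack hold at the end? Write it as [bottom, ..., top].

bipush -8  → [-8]
ineg       → [8]
bipush 2   → [8, 2]
bipush -35 → [8, 2, -35]
iadd       → [8, -33]
ineg       → [8, 33]
irem       → [8]
bipush 6   → [8, 6]

[8, 6]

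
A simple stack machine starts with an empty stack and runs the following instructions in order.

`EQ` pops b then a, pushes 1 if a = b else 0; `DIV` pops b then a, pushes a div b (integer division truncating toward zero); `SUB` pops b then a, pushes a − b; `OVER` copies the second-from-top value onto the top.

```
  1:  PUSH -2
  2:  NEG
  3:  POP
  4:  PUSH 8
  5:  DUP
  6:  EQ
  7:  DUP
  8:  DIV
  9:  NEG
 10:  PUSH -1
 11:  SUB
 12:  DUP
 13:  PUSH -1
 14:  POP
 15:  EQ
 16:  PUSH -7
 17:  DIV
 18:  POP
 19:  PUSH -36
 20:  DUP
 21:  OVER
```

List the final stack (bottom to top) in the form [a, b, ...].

PUSH -2  → -2
NEG      → 2
POP      → (empty)
PUSH 8   → 8
DUP      → 8 8
EQ       → 1
DUP      → 1 1
DIV      → 1
NEG      → -1
PUSH -1  → -1 -1
SUB      → 0
DUP      → 0 0
PUSH -1  → 0 0 -1
POP      → 0 0
EQ       → 1
PUSH -7  → 1 -7
DIV      → 0
POP      → (empty)
PUSH -36 → -36
DUP      → -36 -36
OVER     → -36 -36 -36

[-36, -36, -36]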